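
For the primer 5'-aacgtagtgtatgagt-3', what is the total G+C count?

G=5, A=5, T=5, C=1
Total G or C: 5 + 1 = 6

6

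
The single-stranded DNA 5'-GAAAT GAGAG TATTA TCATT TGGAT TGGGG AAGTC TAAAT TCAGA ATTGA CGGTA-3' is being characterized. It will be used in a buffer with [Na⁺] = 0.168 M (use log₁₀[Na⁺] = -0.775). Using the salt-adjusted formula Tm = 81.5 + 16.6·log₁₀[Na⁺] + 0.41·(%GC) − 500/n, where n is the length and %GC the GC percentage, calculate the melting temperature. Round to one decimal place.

Length n = 55. G=15, C=4, T=17, A=19
G+C = 19, so %GC = 19/55 × 100 = 34.545%
Salt term: 16.6 × (-0.775) = -12.865
GC term: 0.41 × 34.545 = 14.163; length term: −500/55 = −9.091
Tm = 81.5 + (-12.865) + 14.163 − 9.091 = 73.707 → 73.7°C

73.7°C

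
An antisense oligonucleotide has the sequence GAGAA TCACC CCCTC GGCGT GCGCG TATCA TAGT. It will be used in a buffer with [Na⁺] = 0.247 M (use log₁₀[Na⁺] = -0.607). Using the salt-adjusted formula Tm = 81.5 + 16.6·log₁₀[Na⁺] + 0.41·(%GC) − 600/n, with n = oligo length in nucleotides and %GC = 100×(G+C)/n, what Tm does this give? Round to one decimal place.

Length n = 34. Base counts: C=11, A=7, T=7, G=9
G+C = 20, so %GC = 20/34 × 100 = 58.824%
Salt term: 16.6 × (-0.607) = -10.076
GC term: 0.41 × 58.824 = 24.118; length term: −600/34 = −17.647
Tm = 81.5 + (-10.076) + 24.118 − 17.647 = 77.895 → 77.9°C

77.9°C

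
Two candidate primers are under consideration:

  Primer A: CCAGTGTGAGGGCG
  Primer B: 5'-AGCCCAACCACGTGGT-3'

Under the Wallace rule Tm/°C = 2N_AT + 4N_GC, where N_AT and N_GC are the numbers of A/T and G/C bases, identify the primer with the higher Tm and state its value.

Primer B, 52°C

Primer A: A+T=4, G+C=10 → Tm = 2(4)+4(10) = 48°C
Primer B: A+T=6, G+C=10 → Tm = 2(6)+4(10) = 52°C
48°C vs 52°C → primer B is higher.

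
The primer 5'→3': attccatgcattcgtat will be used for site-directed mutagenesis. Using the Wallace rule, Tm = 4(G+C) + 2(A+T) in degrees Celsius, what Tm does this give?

G=2, C=4, T=7, A=4
AT pairs contribute 11, GC pairs contribute 6.
Tm = 4·6 + 2·11 = 24 + 22 = 46°C

46°C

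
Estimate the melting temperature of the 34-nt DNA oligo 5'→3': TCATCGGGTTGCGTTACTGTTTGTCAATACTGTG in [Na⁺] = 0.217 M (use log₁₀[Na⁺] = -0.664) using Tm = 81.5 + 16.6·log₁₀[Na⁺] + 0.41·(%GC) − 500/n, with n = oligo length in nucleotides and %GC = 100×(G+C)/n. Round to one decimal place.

73.9°C

Length n = 34. Base counts: T=14, G=9, A=5, C=6
G+C = 15, so %GC = 15/34 × 100 = 44.118%
Salt term: 16.6 × (-0.664) = -11.022
GC term: 0.41 × 44.118 = 18.088; length term: −500/34 = −14.706
Tm = 81.5 + (-11.022) + 18.088 − 14.706 = 73.86 → 73.9°C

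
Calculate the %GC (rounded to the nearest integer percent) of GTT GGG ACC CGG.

75%

Scanning the sequence gives T=2, A=1, G=6, C=3.
G+C = 6 + 3 = 9 out of 12 bases
%GC = 9/12 × 100 = 75% ≈ 75%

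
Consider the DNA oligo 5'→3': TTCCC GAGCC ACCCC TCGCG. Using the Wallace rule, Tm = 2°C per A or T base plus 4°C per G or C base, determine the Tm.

Base counts: A=2, C=11, G=4, T=3
A+T = 5, G+C = 15
Tm = 2(5) + 4(15) = 10 + 60 = 70°C

70°C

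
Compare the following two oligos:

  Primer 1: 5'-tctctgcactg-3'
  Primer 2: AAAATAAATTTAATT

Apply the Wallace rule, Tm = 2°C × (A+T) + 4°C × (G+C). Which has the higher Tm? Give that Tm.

Primer 1, 34°C

Primer 1: A+T=5, G+C=6 → Tm = 2(5)+4(6) = 34°C
Primer 2: A+T=15, G+C=0 → Tm = 2(15)+4(0) = 30°C
34°C vs 30°C → primer 1 is higher.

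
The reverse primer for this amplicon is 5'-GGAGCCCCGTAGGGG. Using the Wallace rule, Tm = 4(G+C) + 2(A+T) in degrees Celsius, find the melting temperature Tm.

Counting bases: C=4, A=2, G=8, T=1
AT pairs contribute 3, GC pairs contribute 12.
Tm = 2(3) + 4(12) = 6 + 48 = 54°C

54°C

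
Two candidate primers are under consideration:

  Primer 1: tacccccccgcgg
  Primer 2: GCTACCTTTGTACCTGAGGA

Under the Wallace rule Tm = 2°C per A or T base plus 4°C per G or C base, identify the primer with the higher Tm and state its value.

Primer 1: A+T=2, G+C=11 → Tm = 2(2)+4(11) = 48°C
Primer 2: A+T=10, G+C=10 → Tm = 2(10)+4(10) = 60°C
48°C vs 60°C → primer 2 is higher.

Primer 2, 60°C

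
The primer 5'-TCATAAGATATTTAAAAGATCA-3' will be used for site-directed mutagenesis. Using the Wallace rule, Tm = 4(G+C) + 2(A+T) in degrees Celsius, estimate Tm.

52°C

Scanning the sequence gives C=2, A=11, T=7, G=2.
So N_AT = 18 and N_GC = 4.
Tm = 4·4 + 2·18 = 16 + 36 = 52°C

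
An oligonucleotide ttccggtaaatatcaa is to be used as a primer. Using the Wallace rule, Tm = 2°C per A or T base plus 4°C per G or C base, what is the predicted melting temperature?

Counting bases: T=5, G=2, A=6, C=3
A+T = 11, G+C = 5
Tm = 2(11) + 4(5) = 22 + 20 = 42°C

42°C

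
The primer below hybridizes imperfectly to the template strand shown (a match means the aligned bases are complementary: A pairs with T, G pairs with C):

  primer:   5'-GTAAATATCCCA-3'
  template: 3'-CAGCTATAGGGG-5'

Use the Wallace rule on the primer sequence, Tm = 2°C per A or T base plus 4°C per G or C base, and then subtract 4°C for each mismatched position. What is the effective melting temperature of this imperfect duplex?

Primer base counts: A=5, T=3, G=1, C=3 → A+T=8, G+C=4
Perfect-match Tm = 2(8) + 4(4) = 16 + 16 = 32°C
Mismatches (positions where the bases are not complementary): 3 (at positions 3, 4, 12)
Effective Tm = 32 − 3×4 = 32 − 12 = 20°C

20°C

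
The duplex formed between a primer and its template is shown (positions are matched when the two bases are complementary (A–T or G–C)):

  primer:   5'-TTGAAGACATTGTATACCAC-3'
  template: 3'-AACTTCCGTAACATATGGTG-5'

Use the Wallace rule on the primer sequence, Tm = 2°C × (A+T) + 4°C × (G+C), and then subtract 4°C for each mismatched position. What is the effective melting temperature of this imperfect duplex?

50°C

Primer base counts: A=7, T=6, G=3, C=4 → A+T=13, G+C=7
Perfect-match Tm = 2(13) + 4(7) = 26 + 28 = 54°C
Mismatches (positions where the bases are not complementary): 1 (at position 7)
Effective Tm = 54 − 1×4 = 54 − 4 = 50°C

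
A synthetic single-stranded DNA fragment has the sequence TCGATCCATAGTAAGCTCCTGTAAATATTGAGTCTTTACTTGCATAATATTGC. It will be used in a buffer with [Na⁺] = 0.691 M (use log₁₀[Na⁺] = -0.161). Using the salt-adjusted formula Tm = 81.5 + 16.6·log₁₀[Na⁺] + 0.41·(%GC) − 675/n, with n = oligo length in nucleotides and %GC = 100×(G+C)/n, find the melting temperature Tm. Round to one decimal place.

Length n = 53. Counting bases: T=20, C=10, A=15, G=8
G+C = 18, so %GC = 18/53 × 100 = 33.962%
Salt term: 16.6 × (-0.161) = -2.673
GC term: 0.41 × 33.962 = 13.924; length term: −675/53 = −12.736
Tm = 81.5 + (-2.673) + 13.924 − 12.736 = 80.015 → 80.0°C

80.0°C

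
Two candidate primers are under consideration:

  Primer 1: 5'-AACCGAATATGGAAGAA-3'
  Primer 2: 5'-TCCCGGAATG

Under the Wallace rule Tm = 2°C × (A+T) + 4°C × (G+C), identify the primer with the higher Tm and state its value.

Primer 1, 46°C

Primer 1: A+T=11, G+C=6 → Tm = 2(11)+4(6) = 46°C
Primer 2: A+T=4, G+C=6 → Tm = 2(4)+4(6) = 32°C
46°C vs 32°C → primer 1 is higher.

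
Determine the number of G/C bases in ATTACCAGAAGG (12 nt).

C=2, A=5, G=3, T=2
Total G or C: 3 + 2 = 5

5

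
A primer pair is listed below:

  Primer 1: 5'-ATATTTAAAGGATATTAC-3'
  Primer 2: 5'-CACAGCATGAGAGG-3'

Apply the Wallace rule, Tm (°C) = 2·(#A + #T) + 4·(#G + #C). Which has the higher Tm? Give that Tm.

Primer 1: A+T=15, G+C=3 → Tm = 2(15)+4(3) = 42°C
Primer 2: A+T=6, G+C=8 → Tm = 2(6)+4(8) = 44°C
42°C vs 44°C → primer 2 is higher.

Primer 2, 44°C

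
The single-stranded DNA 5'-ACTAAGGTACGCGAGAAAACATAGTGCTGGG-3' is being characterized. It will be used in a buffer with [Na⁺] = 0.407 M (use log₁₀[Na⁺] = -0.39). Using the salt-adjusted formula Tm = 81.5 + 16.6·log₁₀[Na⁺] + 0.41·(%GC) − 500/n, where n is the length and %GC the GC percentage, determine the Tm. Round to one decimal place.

Length n = 31. Base counts: C=5, T=5, G=10, A=11
G+C = 15, so %GC = 15/31 × 100 = 48.387%
Salt term: 16.6 × (-0.39) = -6.474
GC term: 0.41 × 48.387 = 19.839; length term: −500/31 = −16.129
Tm = 81.5 + (-6.474) + 19.839 − 16.129 = 78.736 → 78.7°C

78.7°C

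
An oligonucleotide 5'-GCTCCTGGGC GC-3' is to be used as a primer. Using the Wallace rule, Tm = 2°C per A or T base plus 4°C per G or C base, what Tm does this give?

Scanning the sequence gives C=5, G=5, T=2, A=0.
A+T = 2, G+C = 10
Tm = 2×2 + 4×10 = 44°C

44°C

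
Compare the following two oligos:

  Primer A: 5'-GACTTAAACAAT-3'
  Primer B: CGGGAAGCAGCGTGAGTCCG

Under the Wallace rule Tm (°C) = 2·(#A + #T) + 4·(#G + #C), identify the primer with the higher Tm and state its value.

Primer B, 68°C

Primer A: A+T=9, G+C=3 → Tm = 2(9)+4(3) = 30°C
Primer B: A+T=6, G+C=14 → Tm = 2(6)+4(14) = 68°C
30°C vs 68°C → primer B is higher.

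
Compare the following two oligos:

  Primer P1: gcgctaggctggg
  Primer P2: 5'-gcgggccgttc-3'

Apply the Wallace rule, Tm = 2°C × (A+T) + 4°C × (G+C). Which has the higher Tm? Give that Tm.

Primer P1, 46°C

Primer P1: A+T=3, G+C=10 → Tm = 2(3)+4(10) = 46°C
Primer P2: A+T=2, G+C=9 → Tm = 2(2)+4(9) = 40°C
46°C vs 40°C → primer P1 is higher.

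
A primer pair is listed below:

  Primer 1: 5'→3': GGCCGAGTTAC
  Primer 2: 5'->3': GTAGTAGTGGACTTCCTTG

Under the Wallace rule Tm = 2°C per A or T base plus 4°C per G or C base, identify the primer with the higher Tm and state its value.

Primer 2, 56°C

Primer 1: A+T=4, G+C=7 → Tm = 2(4)+4(7) = 36°C
Primer 2: A+T=10, G+C=9 → Tm = 2(10)+4(9) = 56°C
36°C vs 56°C → primer 2 is higher.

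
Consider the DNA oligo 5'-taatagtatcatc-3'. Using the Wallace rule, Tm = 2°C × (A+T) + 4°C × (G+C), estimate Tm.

32°C

Base counts: T=5, C=2, A=5, G=1
AT pairs contribute 10, GC pairs contribute 3.
Tm = 2(10) + 4(3) = 20 + 12 = 32°C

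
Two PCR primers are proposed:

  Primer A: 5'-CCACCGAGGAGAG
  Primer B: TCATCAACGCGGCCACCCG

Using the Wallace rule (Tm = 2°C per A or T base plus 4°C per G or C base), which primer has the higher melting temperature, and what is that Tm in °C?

Primer B, 64°C

Primer A: A+T=4, G+C=9 → Tm = 2(4)+4(9) = 44°C
Primer B: A+T=6, G+C=13 → Tm = 2(6)+4(13) = 64°C
44°C vs 64°C → primer B is higher.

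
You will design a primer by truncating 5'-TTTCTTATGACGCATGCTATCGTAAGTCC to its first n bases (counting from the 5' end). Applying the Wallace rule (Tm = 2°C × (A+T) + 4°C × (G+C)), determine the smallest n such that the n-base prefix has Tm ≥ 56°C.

n = 21

First 20 bases: TTTCTTATGACGCATGCTAT → Tm = 54°C (< 56°C)
First 21 bases: TTTCTTATGACGCATGCTATC → Tm = 58°C (≥ 56°C)
Since every base adds ≥2°C, Tm only increases with n, so the threshold is first crossed at n = 21.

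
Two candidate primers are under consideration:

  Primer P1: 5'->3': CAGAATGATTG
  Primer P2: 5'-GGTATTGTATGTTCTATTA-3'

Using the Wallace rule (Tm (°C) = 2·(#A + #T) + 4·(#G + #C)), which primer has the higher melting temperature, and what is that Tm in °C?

Primer P1: A+T=7, G+C=4 → Tm = 2(7)+4(4) = 30°C
Primer P2: A+T=14, G+C=5 → Tm = 2(14)+4(5) = 48°C
30°C vs 48°C → primer P2 is higher.

Primer P2, 48°C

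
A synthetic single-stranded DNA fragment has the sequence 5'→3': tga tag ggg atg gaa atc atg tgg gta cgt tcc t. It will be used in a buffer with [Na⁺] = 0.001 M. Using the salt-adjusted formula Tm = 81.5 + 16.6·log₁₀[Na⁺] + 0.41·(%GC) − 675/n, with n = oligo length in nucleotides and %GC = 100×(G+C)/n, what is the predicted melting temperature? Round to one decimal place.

Length n = 34. G=12, A=8, C=4, T=10
G+C = 16, so %GC = 16/34 × 100 = 47.059%
Salt term: 16.6 × (-3) = -49.8
GC term: 0.41 × 47.059 = 19.294; length term: −675/34 = −19.853
Tm = 81.5 + (-49.8) + 19.294 − 19.853 = 31.141 → 31.1°C

31.1°C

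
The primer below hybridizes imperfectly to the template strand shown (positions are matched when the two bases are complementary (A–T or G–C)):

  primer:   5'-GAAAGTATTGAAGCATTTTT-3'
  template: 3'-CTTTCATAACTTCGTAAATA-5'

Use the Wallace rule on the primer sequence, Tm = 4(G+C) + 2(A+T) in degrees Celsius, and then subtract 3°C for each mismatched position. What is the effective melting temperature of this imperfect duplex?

47°C

Primer base counts: A=7, T=8, G=4, C=1 → A+T=15, G+C=5
Perfect-match Tm = 2(15) + 4(5) = 30 + 20 = 50°C
Mismatches (positions where the bases are not complementary): 1 (at position 19)
Effective Tm = 50 − 1×3 = 50 − 3 = 47°C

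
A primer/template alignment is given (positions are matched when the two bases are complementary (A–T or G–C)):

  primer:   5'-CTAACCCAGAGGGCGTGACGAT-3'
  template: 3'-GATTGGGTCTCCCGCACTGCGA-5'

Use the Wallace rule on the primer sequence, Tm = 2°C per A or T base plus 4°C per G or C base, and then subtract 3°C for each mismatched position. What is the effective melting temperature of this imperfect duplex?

67°C

Primer base counts: A=6, T=3, G=7, C=6 → A+T=9, G+C=13
Perfect-match Tm = 2(9) + 4(13) = 18 + 52 = 70°C
Mismatches (positions where the bases are not complementary): 1 (at position 21)
Effective Tm = 70 − 1×3 = 70 − 3 = 67°C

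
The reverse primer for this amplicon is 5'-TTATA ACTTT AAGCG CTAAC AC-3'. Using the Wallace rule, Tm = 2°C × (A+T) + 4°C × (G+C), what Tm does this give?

58°C

Counting bases: T=7, A=8, G=2, C=5
So N_AT = 15 and N_GC = 7.
Tm = 2(15) + 4(7) = 30 + 28 = 58°C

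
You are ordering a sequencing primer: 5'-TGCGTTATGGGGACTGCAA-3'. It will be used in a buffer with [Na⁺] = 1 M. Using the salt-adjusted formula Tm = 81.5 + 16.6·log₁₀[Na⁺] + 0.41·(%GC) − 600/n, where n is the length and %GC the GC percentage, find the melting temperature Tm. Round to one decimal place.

71.5°C

Length n = 19. Base counts: A=4, C=3, G=7, T=5
G+C = 10, so %GC = 10/19 × 100 = 52.632%
Salt term: 16.6 × (0) = 0
GC term: 0.41 × 52.632 = 21.579; length term: −600/19 = −31.579
Tm = 81.5 + (0) + 21.579 − 31.579 = 71.5 → 71.5°C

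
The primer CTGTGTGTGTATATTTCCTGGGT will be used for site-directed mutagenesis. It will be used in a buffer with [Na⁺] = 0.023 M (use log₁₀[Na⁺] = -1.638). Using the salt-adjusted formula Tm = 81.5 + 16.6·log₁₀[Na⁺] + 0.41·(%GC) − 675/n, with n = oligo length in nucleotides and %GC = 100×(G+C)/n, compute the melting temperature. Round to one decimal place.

42.8°C

Length n = 23. T=11, C=3, A=2, G=7
G+C = 10, so %GC = 10/23 × 100 = 43.478%
Salt term: 16.6 × (-1.638) = -27.191
GC term: 0.41 × 43.478 = 17.826; length term: −675/23 = −29.348
Tm = 81.5 + (-27.191) + 17.826 − 29.348 = 42.787 → 42.8°C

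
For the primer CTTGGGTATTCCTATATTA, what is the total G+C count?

6

T=9, A=4, G=3, C=3
Total G or C: 3 + 3 = 6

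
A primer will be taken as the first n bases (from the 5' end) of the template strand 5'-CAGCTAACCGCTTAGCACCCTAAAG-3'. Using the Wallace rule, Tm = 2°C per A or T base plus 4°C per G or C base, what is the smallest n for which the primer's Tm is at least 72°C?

n = 24

First 23 bases: CAGCTAACCGCTTAGCACCCTAA → Tm = 70°C (< 72°C)
First 24 bases: CAGCTAACCGCTTAGCACCCTAAA → Tm = 72°C (≥ 72°C)
Since every base adds ≥2°C, Tm only increases with n, so the threshold is first crossed at n = 24.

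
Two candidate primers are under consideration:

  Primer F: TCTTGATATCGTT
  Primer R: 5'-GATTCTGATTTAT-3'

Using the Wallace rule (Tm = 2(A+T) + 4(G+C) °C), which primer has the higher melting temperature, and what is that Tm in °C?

Primer F: A+T=9, G+C=4 → Tm = 2(9)+4(4) = 34°C
Primer R: A+T=10, G+C=3 → Tm = 2(10)+4(3) = 32°C
34°C vs 32°C → primer F is higher.

Primer F, 34°C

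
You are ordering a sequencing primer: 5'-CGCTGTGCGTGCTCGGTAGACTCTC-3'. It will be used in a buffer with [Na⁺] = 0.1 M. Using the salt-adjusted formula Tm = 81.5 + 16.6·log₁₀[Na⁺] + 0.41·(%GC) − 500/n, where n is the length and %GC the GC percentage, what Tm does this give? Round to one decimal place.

71.1°C

Length n = 25. Scanning the sequence gives A=2, G=8, T=7, C=8.
G+C = 16, so %GC = 16/25 × 100 = 64%
Salt term: 16.6 × (-1) = -16.6
GC term: 0.41 × 64 = 26.24; length term: −500/25 = −20
Tm = 81.5 + (-16.6) + 26.24 − 20 = 71.14 → 71.1°C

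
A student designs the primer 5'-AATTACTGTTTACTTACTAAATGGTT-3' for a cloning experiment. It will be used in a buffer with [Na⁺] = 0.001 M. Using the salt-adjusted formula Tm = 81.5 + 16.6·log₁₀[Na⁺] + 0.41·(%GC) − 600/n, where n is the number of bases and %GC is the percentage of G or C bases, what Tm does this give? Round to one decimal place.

Length n = 26. T=12, A=8, G=3, C=3
G+C = 6, so %GC = 6/26 × 100 = 23.077%
Salt term: 16.6 × (-3) = -49.8
GC term: 0.41 × 23.077 = 9.462; length term: −600/26 = −23.077
Tm = 81.5 + (-49.8) + 9.462 − 23.077 = 18.085 → 18.1°C

18.1°C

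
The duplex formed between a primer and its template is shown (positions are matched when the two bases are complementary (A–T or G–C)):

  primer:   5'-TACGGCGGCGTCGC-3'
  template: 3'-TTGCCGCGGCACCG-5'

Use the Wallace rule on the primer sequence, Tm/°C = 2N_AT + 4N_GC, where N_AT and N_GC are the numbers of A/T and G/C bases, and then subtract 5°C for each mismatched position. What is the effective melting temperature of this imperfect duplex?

Primer base counts: A=1, T=2, G=6, C=5 → A+T=3, G+C=11
Perfect-match Tm = 2(3) + 4(11) = 6 + 44 = 50°C
Mismatches (positions where the bases are not complementary): 3 (at positions 1, 8, 12)
Effective Tm = 50 − 3×5 = 50 − 15 = 35°C

35°C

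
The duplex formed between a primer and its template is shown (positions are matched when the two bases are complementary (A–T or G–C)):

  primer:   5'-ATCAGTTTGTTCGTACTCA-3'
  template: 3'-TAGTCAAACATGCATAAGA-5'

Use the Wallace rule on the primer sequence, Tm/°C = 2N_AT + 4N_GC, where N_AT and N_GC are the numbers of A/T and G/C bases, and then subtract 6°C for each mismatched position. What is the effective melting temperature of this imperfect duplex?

34°C

Primer base counts: A=4, T=8, G=3, C=4 → A+T=12, G+C=7
Perfect-match Tm = 2(12) + 4(7) = 24 + 28 = 52°C
Mismatches (positions where the bases are not complementary): 3 (at positions 11, 16, 19)
Effective Tm = 52 − 3×6 = 52 − 18 = 34°C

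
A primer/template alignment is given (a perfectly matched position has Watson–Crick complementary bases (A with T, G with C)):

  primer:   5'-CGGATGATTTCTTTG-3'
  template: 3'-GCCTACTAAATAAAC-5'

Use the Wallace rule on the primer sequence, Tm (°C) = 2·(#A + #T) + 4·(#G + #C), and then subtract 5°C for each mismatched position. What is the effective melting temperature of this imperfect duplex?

37°C

Primer base counts: A=2, T=7, G=4, C=2 → A+T=9, G+C=6
Perfect-match Tm = 2(9) + 4(6) = 18 + 24 = 42°C
Mismatches (positions where the bases are not complementary): 1 (at position 11)
Effective Tm = 42 − 1×5 = 42 − 5 = 37°C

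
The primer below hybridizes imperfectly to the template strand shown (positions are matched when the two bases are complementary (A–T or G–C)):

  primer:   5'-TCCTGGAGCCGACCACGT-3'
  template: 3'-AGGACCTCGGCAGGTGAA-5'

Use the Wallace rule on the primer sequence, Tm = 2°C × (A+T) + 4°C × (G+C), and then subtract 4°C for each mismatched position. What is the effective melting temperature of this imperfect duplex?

52°C

Primer base counts: A=3, T=3, G=5, C=7 → A+T=6, G+C=12
Perfect-match Tm = 2(6) + 4(12) = 12 + 48 = 60°C
Mismatches (positions where the bases are not complementary): 2 (at positions 12, 17)
Effective Tm = 60 − 2×4 = 60 − 8 = 52°C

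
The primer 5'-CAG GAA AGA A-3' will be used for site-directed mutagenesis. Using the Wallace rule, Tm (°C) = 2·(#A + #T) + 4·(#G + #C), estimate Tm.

Counting bases: C=1, A=6, G=3, T=0
AT pairs contribute 6, GC pairs contribute 4.
Tm = 2(6) + 4(4) = 12 + 16 = 28°C

28°C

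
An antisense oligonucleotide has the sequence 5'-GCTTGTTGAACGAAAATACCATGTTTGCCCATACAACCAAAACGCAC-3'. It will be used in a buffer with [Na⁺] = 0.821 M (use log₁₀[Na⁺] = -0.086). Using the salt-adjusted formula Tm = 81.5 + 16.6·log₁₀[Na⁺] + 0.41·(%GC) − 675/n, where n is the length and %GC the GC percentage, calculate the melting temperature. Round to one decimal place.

Length n = 47. Scanning the sequence gives G=7, T=10, A=17, C=13.
G+C = 20, so %GC = 20/47 × 100 = 42.553%
Salt term: 16.6 × (-0.086) = -1.428
GC term: 0.41 × 42.553 = 17.447; length term: −675/47 = −14.362
Tm = 81.5 + (-1.428) + 17.447 − 14.362 = 83.157 → 83.2°C

83.2°C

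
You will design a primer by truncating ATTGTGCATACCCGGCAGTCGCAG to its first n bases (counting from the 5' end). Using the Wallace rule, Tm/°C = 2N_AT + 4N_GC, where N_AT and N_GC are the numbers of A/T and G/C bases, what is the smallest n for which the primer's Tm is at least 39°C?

n = 14

First 13 bases: ATTGTGCATACCC → Tm = 38°C (< 39°C)
First 14 bases: ATTGTGCATACCCG → Tm = 42°C (≥ 39°C)
Each additional base adds 2°C (A/T) or 4°C (G/C), so Tm is non-decreasing in n; n = 14 is the first length to reach 39°C.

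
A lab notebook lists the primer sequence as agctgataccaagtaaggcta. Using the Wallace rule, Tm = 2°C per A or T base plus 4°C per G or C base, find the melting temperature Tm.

60°C

Counting bases: C=4, T=4, G=5, A=8
So N_AT = 12 and N_GC = 9.
Tm = 2(12) + 4(9) = 24 + 36 = 60°C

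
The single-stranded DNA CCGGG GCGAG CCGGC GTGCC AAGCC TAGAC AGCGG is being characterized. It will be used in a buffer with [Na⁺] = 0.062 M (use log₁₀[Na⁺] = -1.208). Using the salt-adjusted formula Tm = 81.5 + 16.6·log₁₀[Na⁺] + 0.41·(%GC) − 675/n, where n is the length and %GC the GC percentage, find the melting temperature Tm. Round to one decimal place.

Length n = 35. Counting bases: C=12, G=15, T=2, A=6
G+C = 27, so %GC = 27/35 × 100 = 77.143%
Salt term: 16.6 × (-1.208) = -20.053
GC term: 0.41 × 77.143 = 31.629; length term: −675/35 = −19.286
Tm = 81.5 + (-20.053) + 31.629 − 19.286 = 73.79 → 73.8°C

73.8°C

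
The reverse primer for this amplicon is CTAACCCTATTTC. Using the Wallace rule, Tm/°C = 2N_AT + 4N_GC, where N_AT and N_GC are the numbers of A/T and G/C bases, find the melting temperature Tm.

36°C

Scanning the sequence gives A=3, G=0, C=5, T=5.
So N_AT = 8 and N_GC = 5.
Tm = 4·5 + 2·8 = 20 + 16 = 36°C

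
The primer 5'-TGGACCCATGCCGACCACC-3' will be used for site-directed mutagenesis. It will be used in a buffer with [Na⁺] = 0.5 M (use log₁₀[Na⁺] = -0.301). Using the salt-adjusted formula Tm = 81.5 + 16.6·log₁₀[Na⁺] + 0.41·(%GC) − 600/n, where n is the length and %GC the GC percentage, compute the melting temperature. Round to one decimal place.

Length n = 19. C=9, G=4, A=4, T=2
G+C = 13, so %GC = 13/19 × 100 = 68.421%
Salt term: 16.6 × (-0.301) = -4.997
GC term: 0.41 × 68.421 = 28.053; length term: −600/19 = −31.579
Tm = 81.5 + (-4.997) + 28.053 − 31.579 = 72.977 → 73.0°C

73.0°C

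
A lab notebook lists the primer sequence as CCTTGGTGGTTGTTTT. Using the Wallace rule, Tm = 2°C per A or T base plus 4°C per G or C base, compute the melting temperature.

46°C

Scanning the sequence gives C=2, A=0, T=9, G=5.
AT pairs contribute 9, GC pairs contribute 7.
Tm = 4·7 + 2·9 = 28 + 18 = 46°C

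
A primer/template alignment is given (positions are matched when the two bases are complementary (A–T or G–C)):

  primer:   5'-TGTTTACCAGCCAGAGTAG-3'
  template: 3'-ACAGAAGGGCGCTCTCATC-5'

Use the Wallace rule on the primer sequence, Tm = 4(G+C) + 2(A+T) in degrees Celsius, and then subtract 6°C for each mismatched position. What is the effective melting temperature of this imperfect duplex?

32°C

Primer base counts: A=5, T=5, G=5, C=4 → A+T=10, G+C=9
Perfect-match Tm = 2(10) + 4(9) = 20 + 36 = 56°C
Mismatches (positions where the bases are not complementary): 4 (at positions 4, 6, 9, 12)
Effective Tm = 56 − 4×6 = 56 − 24 = 32°C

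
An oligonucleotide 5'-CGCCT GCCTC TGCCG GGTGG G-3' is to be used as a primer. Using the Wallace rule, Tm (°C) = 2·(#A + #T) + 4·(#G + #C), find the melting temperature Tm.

76°C

Base counts: T=4, A=0, C=8, G=9
AT pairs contribute 4, GC pairs contribute 17.
Tm = 2(4) + 4(17) = 8 + 68 = 76°C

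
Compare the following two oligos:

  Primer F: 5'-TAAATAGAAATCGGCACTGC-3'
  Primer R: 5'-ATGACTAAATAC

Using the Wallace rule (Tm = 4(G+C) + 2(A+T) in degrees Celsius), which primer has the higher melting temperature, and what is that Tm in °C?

Primer F: A+T=12, G+C=8 → Tm = 2(12)+4(8) = 56°C
Primer R: A+T=9, G+C=3 → Tm = 2(9)+4(3) = 30°C
56°C vs 30°C → primer F is higher.

Primer F, 56°C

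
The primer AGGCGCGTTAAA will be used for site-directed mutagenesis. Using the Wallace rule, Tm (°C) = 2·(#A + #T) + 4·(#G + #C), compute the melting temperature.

36°C

C=2, T=2, A=4, G=4
So N_AT = 6 and N_GC = 6.
Tm = 2(6) + 4(6) = 12 + 24 = 36°C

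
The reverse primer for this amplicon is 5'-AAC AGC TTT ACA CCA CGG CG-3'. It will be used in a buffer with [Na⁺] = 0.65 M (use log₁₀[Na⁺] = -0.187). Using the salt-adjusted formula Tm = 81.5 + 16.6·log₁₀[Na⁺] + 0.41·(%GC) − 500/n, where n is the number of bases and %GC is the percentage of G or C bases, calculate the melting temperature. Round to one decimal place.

75.9°C

Length n = 20. Counting bases: C=7, T=3, A=6, G=4
G+C = 11, so %GC = 11/20 × 100 = 55%
Salt term: 16.6 × (-0.187) = -3.104
GC term: 0.41 × 55 = 22.55; length term: −500/20 = −25
Tm = 81.5 + (-3.104) + 22.55 − 25 = 75.946 → 75.9°C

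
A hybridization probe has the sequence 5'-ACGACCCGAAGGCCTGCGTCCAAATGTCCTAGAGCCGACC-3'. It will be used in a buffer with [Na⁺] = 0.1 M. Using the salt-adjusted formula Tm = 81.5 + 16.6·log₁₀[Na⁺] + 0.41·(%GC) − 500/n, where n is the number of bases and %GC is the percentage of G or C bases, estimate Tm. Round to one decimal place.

Length n = 40. C=15, T=5, A=10, G=10
G+C = 25, so %GC = 25/40 × 100 = 62.5%
Salt term: 16.6 × (-1) = -16.6
GC term: 0.41 × 62.5 = 25.625; length term: −500/40 = −12.5
Tm = 81.5 + (-16.6) + 25.625 − 12.5 = 78.025 → 78.0°C

78.0°C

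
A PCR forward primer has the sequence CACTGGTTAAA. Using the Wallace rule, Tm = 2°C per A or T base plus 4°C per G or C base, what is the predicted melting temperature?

A=4, G=2, C=2, T=3
A+T = 7, G+C = 4
Tm = 2(7) + 4(4) = 14 + 16 = 30°C

30°C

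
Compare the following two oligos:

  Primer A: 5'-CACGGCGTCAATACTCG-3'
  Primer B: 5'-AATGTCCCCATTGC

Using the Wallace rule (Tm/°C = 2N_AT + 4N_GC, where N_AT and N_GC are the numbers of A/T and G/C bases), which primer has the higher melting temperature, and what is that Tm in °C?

Primer A, 54°C

Primer A: A+T=7, G+C=10 → Tm = 2(7)+4(10) = 54°C
Primer B: A+T=7, G+C=7 → Tm = 2(7)+4(7) = 42°C
54°C vs 42°C → primer A is higher.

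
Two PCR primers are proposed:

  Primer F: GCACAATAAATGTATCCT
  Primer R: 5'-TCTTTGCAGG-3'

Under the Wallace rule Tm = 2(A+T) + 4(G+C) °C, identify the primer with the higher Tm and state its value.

Primer F, 48°C

Primer F: A+T=12, G+C=6 → Tm = 2(12)+4(6) = 48°C
Primer R: A+T=5, G+C=5 → Tm = 2(5)+4(5) = 30°C
48°C vs 30°C → primer F is higher.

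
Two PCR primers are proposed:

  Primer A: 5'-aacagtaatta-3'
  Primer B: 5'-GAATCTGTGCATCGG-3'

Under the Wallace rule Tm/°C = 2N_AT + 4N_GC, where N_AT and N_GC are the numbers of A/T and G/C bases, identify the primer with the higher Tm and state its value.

Primer A: A+T=9, G+C=2 → Tm = 2(9)+4(2) = 26°C
Primer B: A+T=7, G+C=8 → Tm = 2(7)+4(8) = 46°C
26°C vs 46°C → primer B is higher.

Primer B, 46°C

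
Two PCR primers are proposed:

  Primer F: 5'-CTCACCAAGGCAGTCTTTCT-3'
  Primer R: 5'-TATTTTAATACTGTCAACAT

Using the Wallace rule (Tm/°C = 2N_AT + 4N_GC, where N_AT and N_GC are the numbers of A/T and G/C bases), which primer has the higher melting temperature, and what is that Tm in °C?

Primer F: A+T=10, G+C=10 → Tm = 2(10)+4(10) = 60°C
Primer R: A+T=16, G+C=4 → Tm = 2(16)+4(4) = 48°C
60°C vs 48°C → primer F is higher.

Primer F, 60°C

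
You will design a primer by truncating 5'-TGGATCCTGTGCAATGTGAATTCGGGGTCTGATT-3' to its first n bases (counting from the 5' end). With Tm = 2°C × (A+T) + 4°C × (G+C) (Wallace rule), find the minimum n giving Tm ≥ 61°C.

n = 22

First 21 bases: TGGATCCTGTGCAATGTGAAT → Tm = 60°C (< 61°C)
First 22 bases: TGGATCCTGTGCAATGTGAATT → Tm = 62°C (≥ 61°C)
Since every base adds ≥2°C, Tm only increases with n, so the threshold is first crossed at n = 22.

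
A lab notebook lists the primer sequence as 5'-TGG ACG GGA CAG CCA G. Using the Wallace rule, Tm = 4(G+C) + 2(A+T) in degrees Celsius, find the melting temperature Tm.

54°C

G=7, T=1, A=4, C=4
AT pairs contribute 5, GC pairs contribute 11.
Tm = 4·11 + 2·5 = 44 + 10 = 54°C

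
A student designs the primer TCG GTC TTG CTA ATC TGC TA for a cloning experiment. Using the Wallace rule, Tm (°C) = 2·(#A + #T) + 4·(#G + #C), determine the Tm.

58°C

Base counts: G=4, C=5, T=8, A=3
AT pairs contribute 11, GC pairs contribute 9.
Tm = 4·9 + 2·11 = 36 + 22 = 58°C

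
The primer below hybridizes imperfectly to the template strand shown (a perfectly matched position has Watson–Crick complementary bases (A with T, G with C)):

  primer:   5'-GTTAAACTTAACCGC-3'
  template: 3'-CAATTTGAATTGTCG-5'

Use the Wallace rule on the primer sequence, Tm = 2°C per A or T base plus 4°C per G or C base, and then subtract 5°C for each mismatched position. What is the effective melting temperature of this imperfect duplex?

Primer base counts: A=5, T=4, G=2, C=4 → A+T=9, G+C=6
Perfect-match Tm = 2(9) + 4(6) = 18 + 24 = 42°C
Mismatches (positions where the bases are not complementary): 1 (at position 13)
Effective Tm = 42 − 1×5 = 42 − 5 = 37°C

37°C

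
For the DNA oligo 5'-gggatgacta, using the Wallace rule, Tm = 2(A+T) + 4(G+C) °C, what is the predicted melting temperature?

30°C

Counting bases: G=4, T=2, A=3, C=1
So N_AT = 5 and N_GC = 5.
Tm = 2×5 + 4×5 = 30°C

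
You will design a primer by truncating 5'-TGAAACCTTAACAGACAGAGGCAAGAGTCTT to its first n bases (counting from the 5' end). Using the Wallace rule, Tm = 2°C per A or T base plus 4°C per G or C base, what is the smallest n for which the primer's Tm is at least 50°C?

First 17 bases: TGAAACCTTAACAGACA → Tm = 46°C (< 50°C)
First 18 bases: TGAAACCTTAACAGACAG → Tm = 50°C (≥ 50°C)
Each additional base adds 2°C (A/T) or 4°C (G/C), so Tm is non-decreasing in n; n = 18 is the first length to reach 50°C.

n = 18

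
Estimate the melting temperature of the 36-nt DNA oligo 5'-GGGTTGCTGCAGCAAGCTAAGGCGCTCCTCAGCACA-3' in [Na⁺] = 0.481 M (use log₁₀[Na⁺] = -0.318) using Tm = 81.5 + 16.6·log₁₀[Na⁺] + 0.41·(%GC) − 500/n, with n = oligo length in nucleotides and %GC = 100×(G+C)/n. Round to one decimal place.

Length n = 36. Counting bases: C=11, G=11, A=8, T=6
G+C = 22, so %GC = 22/36 × 100 = 61.111%
Salt term: 16.6 × (-0.318) = -5.279
GC term: 0.41 × 61.111 = 25.056; length term: −500/36 = −13.889
Tm = 81.5 + (-5.279) + 25.056 − 13.889 = 87.388 → 87.4°C

87.4°C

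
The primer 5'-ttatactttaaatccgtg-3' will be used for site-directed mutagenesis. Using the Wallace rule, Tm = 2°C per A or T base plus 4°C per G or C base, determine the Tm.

46°C

Counting bases: G=2, C=3, A=5, T=8
AT pairs contribute 13, GC pairs contribute 5.
Tm = 2×13 + 4×5 = 46°C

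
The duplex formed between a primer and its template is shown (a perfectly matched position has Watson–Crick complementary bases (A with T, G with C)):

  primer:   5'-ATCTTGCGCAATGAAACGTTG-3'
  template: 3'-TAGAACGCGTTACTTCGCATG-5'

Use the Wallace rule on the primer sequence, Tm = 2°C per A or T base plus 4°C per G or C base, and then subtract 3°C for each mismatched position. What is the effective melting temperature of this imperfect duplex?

51°C

Primer base counts: A=6, T=6, G=5, C=4 → A+T=12, G+C=9
Perfect-match Tm = 2(12) + 4(9) = 24 + 36 = 60°C
Mismatches (positions where the bases are not complementary): 3 (at positions 16, 20, 21)
Effective Tm = 60 − 3×3 = 60 − 9 = 51°C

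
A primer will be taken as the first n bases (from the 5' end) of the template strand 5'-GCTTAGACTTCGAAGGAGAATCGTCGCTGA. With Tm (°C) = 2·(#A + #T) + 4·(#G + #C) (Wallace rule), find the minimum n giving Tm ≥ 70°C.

First 23 bases: GCTTAGACTTCGAAGGAGAATCG → Tm = 68°C (< 70°C)
First 24 bases: GCTTAGACTTCGAAGGAGAATCGT → Tm = 70°C (≥ 70°C)
Since every base adds ≥2°C, Tm only increases with n, so the threshold is first crossed at n = 24.

n = 24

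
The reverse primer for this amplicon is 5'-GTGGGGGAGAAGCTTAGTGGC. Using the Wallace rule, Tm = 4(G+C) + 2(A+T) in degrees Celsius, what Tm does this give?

68°C

Base counts: C=2, A=4, T=4, G=11
So N_AT = 8 and N_GC = 13.
Tm = 2×8 + 4×13 = 68°C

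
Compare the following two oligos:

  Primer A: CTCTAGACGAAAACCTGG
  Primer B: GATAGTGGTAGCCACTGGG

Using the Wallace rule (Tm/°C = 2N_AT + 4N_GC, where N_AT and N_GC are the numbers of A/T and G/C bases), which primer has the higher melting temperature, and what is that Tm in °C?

Primer B, 60°C

Primer A: A+T=9, G+C=9 → Tm = 2(9)+4(9) = 54°C
Primer B: A+T=8, G+C=11 → Tm = 2(8)+4(11) = 60°C
54°C vs 60°C → primer B is higher.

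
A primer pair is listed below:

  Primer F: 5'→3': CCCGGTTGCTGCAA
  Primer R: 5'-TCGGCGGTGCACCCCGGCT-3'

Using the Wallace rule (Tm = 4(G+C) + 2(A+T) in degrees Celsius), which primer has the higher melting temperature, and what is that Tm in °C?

Primer F: A+T=5, G+C=9 → Tm = 2(5)+4(9) = 46°C
Primer R: A+T=4, G+C=15 → Tm = 2(4)+4(15) = 68°C
46°C vs 68°C → primer R is higher.

Primer R, 68°C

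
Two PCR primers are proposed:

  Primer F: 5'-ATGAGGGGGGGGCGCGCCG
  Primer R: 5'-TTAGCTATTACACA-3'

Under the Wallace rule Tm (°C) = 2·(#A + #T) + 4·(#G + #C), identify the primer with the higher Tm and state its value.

Primer F: A+T=3, G+C=16 → Tm = 2(3)+4(16) = 70°C
Primer R: A+T=10, G+C=4 → Tm = 2(10)+4(4) = 36°C
70°C vs 36°C → primer F is higher.

Primer F, 70°C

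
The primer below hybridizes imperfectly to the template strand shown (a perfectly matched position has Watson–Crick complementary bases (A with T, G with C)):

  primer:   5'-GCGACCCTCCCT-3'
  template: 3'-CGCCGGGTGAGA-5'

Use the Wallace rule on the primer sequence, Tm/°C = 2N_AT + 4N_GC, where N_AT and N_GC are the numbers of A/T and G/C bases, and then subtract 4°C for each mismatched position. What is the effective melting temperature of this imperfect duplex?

Primer base counts: A=1, T=2, G=2, C=7 → A+T=3, G+C=9
Perfect-match Tm = 2(3) + 4(9) = 6 + 36 = 42°C
Mismatches (positions where the bases are not complementary): 3 (at positions 4, 8, 10)
Effective Tm = 42 − 3×4 = 42 − 12 = 30°C

30°C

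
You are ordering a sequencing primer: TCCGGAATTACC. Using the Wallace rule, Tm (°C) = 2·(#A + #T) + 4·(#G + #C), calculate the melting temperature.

Counting bases: T=3, C=4, G=2, A=3
AT pairs contribute 6, GC pairs contribute 6.
Tm = 2(6) + 4(6) = 12 + 24 = 36°C

36°C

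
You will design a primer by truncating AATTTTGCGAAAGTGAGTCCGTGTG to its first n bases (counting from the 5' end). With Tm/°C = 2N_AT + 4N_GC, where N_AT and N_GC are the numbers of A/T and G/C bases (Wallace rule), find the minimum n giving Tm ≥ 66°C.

n = 23

First 22 bases: AATTTTGCGAAAGTGAGTCCGT → Tm = 62°C (< 66°C)
First 23 bases: AATTTTGCGAAAGTGAGTCCGTG → Tm = 66°C (≥ 66°C)
Each additional base adds 2°C (A/T) or 4°C (G/C), so Tm is non-decreasing in n; n = 23 is the first length to reach 66°C.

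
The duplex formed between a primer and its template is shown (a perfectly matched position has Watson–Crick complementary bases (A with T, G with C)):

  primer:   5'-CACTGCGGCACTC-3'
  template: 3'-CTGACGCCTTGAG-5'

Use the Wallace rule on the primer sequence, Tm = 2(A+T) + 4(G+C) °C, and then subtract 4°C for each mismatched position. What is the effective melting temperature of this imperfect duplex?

36°C

Primer base counts: A=2, T=2, G=3, C=6 → A+T=4, G+C=9
Perfect-match Tm = 2(4) + 4(9) = 8 + 36 = 44°C
Mismatches (positions where the bases are not complementary): 2 (at positions 1, 9)
Effective Tm = 44 − 2×4 = 44 − 8 = 36°C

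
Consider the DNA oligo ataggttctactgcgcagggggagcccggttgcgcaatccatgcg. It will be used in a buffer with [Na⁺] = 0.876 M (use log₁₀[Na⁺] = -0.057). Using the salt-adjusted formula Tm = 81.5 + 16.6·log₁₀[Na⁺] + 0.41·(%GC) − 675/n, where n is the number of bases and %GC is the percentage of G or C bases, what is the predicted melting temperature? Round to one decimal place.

91.1°C

Length n = 45. A=8, G=16, T=9, C=12
G+C = 28, so %GC = 28/45 × 100 = 62.222%
Salt term: 16.6 × (-0.057) = -0.946
GC term: 0.41 × 62.222 = 25.511; length term: −675/45 = −15
Tm = 81.5 + (-0.946) + 25.511 − 15 = 91.065 → 91.1°C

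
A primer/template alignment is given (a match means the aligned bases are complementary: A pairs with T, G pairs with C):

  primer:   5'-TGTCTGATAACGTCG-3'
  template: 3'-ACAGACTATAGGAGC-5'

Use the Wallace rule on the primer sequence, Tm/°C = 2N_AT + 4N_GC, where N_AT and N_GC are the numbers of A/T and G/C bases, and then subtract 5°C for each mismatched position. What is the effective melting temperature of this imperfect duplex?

34°C

Primer base counts: A=3, T=5, G=4, C=3 → A+T=8, G+C=7
Perfect-match Tm = 2(8) + 4(7) = 16 + 28 = 44°C
Mismatches (positions where the bases are not complementary): 2 (at positions 10, 12)
Effective Tm = 44 − 2×5 = 44 − 10 = 34°C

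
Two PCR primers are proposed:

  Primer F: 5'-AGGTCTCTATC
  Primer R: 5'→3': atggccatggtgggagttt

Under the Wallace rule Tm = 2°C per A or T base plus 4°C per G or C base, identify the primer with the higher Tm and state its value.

Primer F: A+T=6, G+C=5 → Tm = 2(6)+4(5) = 32°C
Primer R: A+T=9, G+C=10 → Tm = 2(9)+4(10) = 58°C
32°C vs 58°C → primer R is higher.

Primer R, 58°C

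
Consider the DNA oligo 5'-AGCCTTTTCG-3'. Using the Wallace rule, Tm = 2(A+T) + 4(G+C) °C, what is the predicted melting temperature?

Base counts: C=3, G=2, A=1, T=4
So N_AT = 5 and N_GC = 5.
Tm = 2×5 + 4×5 = 30°C

30°C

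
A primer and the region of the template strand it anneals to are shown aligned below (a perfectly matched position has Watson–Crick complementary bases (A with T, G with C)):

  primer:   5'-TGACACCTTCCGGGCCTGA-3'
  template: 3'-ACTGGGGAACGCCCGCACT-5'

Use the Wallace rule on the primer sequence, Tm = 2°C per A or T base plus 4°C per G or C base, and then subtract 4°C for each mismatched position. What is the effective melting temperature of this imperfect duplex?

50°C

Primer base counts: A=3, T=4, G=5, C=7 → A+T=7, G+C=12
Perfect-match Tm = 2(7) + 4(12) = 14 + 48 = 62°C
Mismatches (positions where the bases are not complementary): 3 (at positions 5, 10, 16)
Effective Tm = 62 − 3×4 = 62 − 12 = 50°C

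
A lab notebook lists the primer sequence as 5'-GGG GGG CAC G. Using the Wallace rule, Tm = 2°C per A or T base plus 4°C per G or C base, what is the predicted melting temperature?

38°C

Base counts: T=0, C=2, G=7, A=1
AT pairs contribute 1, GC pairs contribute 9.
Tm = 2(1) + 4(9) = 2 + 36 = 38°C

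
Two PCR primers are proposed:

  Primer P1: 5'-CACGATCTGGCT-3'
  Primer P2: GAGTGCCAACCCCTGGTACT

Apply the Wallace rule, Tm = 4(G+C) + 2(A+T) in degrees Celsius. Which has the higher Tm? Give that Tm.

Primer P1: A+T=5, G+C=7 → Tm = 2(5)+4(7) = 38°C
Primer P2: A+T=8, G+C=12 → Tm = 2(8)+4(12) = 64°C
38°C vs 64°C → primer P2 is higher.

Primer P2, 64°C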